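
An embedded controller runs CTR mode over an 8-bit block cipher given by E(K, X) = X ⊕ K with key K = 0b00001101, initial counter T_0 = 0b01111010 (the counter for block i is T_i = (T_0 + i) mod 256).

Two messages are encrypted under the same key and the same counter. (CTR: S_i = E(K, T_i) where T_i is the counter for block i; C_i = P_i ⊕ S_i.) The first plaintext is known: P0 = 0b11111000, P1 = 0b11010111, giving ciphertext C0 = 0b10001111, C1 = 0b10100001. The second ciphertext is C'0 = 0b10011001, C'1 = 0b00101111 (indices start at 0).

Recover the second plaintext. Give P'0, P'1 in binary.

P'0 = 0b11101110, P'1 = 0b01011001

In CTR with a reused counter, both messages share the same keystream S_i, so C_i ⊕ C'_i = P_i ⊕ P'_i and thus P'_i = P_i ⊕ C_i ⊕ C'_i.
P'0: 0b11111000 ⊕ 0b10001111 ⊕ 0b10011001 = 0b11101110.
P'1: 0b11010111 ⊕ 0b10100001 ⊕ 0b00101111 = 0b01011001.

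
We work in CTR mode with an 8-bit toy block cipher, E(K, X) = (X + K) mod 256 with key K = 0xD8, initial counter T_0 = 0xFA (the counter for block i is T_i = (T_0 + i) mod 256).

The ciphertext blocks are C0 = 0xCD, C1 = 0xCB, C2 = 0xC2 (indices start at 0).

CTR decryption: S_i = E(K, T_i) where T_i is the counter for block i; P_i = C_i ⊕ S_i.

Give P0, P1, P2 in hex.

P0: T = 0xFA, S = E(K, T) = 0xD2; 0xCD ⊕ 0xD2 = 0x1F.
P1: T = 0xFB, S = E(K, T) = 0xD3; 0xCB ⊕ 0xD3 = 0x18.
P2: T = 0xFC, S = E(K, T) = 0xD4; 0xC2 ⊕ 0xD4 = 0x16.

P0 = 0x1F, P1 = 0x18, P2 = 0x16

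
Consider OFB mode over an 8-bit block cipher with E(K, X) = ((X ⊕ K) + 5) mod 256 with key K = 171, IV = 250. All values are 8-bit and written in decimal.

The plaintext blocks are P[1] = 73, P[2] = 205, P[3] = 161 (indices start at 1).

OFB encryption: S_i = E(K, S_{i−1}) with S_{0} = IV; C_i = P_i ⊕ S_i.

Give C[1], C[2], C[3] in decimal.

C[1]: S = E(K, 250) = 86; 73 ⊕ 86 = 31.
C[2]: S = E(K, 86) = 2; 205 ⊕ 2 = 207.
C[3]: S = E(K, 2) = 174; 161 ⊕ 174 = 15.

C[1] = 31, C[2] = 207, C[3] = 15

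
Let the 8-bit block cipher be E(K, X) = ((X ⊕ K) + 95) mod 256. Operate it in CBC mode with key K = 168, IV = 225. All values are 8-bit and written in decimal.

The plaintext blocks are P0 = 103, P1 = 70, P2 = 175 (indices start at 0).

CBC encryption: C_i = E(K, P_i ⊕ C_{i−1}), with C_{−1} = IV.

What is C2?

C2 = 36

C0: P0 ⊕ 225 = 134; E(K, 134) = 141.
C1: P1 ⊕ 141 = 203; E(K, 203) = 194.
C2: P2 ⊕ 194 = 109; E(K, 109) = 36.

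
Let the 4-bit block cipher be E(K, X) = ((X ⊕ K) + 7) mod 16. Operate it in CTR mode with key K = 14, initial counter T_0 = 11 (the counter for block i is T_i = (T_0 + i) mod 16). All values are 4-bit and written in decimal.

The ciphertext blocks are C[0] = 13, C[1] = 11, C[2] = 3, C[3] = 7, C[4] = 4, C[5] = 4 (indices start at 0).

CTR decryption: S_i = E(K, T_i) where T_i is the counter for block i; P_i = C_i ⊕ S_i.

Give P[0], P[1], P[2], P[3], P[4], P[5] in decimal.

P[0]: T = 11, S = E(K, T) = 12; 13 ⊕ 12 = 1.
P[1]: T = 12, S = E(K, T) = 9; 11 ⊕ 9 = 2.
P[2]: T = 13, S = E(K, T) = 10; 3 ⊕ 10 = 9.
P[3]: T = 14, S = E(K, T) = 7; 7 ⊕ 7 = 0.
P[4]: T = 15, S = E(K, T) = 8; 4 ⊕ 8 = 12.
P[5]: T = 0, S = E(K, T) = 5; 4 ⊕ 5 = 1.

P[0] = 1, P[1] = 2, P[2] = 9, P[3] = 0, P[4] = 12, P[5] = 1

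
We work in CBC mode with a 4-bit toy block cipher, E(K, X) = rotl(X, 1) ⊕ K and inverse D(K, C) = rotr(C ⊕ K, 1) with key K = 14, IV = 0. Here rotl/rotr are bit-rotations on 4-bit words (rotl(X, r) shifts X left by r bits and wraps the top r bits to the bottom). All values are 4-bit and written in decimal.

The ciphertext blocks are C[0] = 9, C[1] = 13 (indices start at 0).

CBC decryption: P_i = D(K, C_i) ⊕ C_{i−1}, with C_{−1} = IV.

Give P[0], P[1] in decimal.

P[0]: D(K, 9) = 11; 11 ⊕ 0 = 11.
P[1]: D(K, 13) = 9; 9 ⊕ 9 = 0.

P[0] = 11, P[1] = 0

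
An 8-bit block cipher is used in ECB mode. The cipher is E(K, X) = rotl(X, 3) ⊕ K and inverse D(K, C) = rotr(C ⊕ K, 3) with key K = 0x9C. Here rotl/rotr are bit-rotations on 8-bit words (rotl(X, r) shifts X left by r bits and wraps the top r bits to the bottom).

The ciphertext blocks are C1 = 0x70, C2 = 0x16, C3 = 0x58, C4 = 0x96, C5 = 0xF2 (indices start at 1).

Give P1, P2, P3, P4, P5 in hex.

P1 = 0x9D, P2 = 0x51, P3 = 0x98, P4 = 0x41, P5 = 0xCD

ECB decryption: P_i = D(K, C_i).
P1: D(K, 0x70) = 0x9D.
P2: D(K, 0x16) = 0x51.
P3: D(K, 0x58) = 0x98.
P4: D(K, 0x96) = 0x41.
P5: D(K, 0xF2) = 0xCD.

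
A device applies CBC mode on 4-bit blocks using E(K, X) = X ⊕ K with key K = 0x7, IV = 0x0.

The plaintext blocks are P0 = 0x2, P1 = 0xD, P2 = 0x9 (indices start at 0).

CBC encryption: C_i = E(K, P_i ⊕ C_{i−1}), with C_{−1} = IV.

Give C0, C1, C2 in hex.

C0: P0 ⊕ 0x0 = 0x2; E(K, 0x2) = 0x5.
C1: P1 ⊕ 0x5 = 0x8; E(K, 0x8) = 0xF.
C2: P2 ⊕ 0xF = 0x6; E(K, 0x6) = 0x1.

C0 = 0x5, C1 = 0xF, C2 = 0x1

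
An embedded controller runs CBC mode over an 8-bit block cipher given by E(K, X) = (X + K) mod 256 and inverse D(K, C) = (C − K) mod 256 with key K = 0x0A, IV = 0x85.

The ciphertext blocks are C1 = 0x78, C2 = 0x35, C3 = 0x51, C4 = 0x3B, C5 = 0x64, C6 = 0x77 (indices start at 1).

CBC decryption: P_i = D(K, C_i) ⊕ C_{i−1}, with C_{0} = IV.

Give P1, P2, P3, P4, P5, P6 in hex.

P1: D(K, 0x78) = 0x6E; 0x6E ⊕ 0x85 = 0xEB.
P2: D(K, 0x35) = 0x2B; 0x2B ⊕ 0x78 = 0x53.
P3: D(K, 0x51) = 0x47; 0x47 ⊕ 0x35 = 0x72.
P4: D(K, 0x3B) = 0x31; 0x31 ⊕ 0x51 = 0x60.
P5: D(K, 0x64) = 0x5A; 0x5A ⊕ 0x3B = 0x61.
P6: D(K, 0x77) = 0x6D; 0x6D ⊕ 0x64 = 0x09.

P1 = 0xEB, P2 = 0x53, P3 = 0x72, P4 = 0x60, P5 = 0x61, P6 = 0x09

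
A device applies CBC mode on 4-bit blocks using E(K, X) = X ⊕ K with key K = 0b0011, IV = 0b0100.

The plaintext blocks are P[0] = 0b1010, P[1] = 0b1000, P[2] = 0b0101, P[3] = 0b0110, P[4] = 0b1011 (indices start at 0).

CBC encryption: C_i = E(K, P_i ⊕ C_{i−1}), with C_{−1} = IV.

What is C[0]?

C[0]: P[0] ⊕ 0b0100 = 0b1110; E(K, 0b1110) = 0b1101.

C[0] = 0b1101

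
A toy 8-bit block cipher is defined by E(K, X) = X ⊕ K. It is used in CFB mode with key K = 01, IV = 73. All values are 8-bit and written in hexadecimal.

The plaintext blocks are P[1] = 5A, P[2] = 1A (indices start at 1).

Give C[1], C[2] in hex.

CFB encryption: C_i = P_i ⊕ E(K, C_{i−1}), with C_{0} = IV.
C[1]: E(K, 73) = 72; 5A ⊕ 72 = 28.
C[2]: E(K, 28) = 29; 1A ⊕ 29 = 33.

C[1] = 28, C[2] = 33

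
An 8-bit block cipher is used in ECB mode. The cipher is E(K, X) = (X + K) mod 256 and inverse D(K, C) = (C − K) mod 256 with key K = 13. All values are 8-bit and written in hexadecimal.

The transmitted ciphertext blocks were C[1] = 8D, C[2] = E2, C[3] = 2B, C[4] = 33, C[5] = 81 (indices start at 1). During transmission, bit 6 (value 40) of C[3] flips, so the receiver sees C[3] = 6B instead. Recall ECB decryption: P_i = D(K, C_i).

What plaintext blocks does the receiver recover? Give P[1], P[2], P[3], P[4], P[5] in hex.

P[1] = 7A, P[2] = CF, P[3] = 58, P[4] = 20, P[5] = 6E

Only C[3] changed, to 6B. In ECB, a change in C_i affects only P_i. Decrypting the received ciphertext:
P[1]: D(K, 8D) = 7A.
P[2]: D(K, E2) = CF.
P[3]: D(K, 6B) = 58.
P[4]: D(K, 33) = 20.
P[5]: D(K, 81) = 6E.
Blocks that differ from the original plaintext: P[3].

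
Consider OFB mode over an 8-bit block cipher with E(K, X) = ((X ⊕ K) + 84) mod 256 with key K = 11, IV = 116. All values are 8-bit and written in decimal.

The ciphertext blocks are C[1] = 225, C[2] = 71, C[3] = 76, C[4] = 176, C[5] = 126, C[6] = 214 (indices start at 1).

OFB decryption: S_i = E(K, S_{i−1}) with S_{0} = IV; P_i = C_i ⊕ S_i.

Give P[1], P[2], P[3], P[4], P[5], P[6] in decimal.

P[1]: S = E(K, 116) = 211; 225 ⊕ 211 = 50.
P[2]: S = E(K, 211) = 44; 71 ⊕ 44 = 107.
P[3]: S = E(K, 44) = 123; 76 ⊕ 123 = 55.
P[4]: S = E(K, 123) = 196; 176 ⊕ 196 = 116.
P[5]: S = E(K, 196) = 35; 126 ⊕ 35 = 93.
P[6]: S = E(K, 35) = 124; 214 ⊕ 124 = 170.

P[1] = 50, P[2] = 107, P[3] = 55, P[4] = 116, P[5] = 93, P[6] = 170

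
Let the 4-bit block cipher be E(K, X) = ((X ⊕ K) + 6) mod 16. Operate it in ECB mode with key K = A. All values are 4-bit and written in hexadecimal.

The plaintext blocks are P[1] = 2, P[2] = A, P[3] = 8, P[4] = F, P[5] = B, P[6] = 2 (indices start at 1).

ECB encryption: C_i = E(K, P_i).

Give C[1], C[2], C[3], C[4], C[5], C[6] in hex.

C[1]: E(K, 2) = E.
C[2]: E(K, A) = 6.
C[3]: E(K, 8) = 8.
C[4]: E(K, F) = B.
C[5]: E(K, B) = 7.
C[6]: E(K, 2) = E.

C[1] = E, C[2] = 6, C[3] = 8, C[4] = B, C[5] = 7, C[6] = E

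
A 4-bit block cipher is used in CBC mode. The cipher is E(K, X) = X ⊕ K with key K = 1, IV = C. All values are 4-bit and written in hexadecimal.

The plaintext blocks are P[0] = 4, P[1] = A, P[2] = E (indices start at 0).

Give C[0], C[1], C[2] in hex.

C[0] = 9, C[1] = 2, C[2] = D

CBC encryption: C_i = E(K, P_i ⊕ C_{i−1}), with C_{−1} = IV.
C[0]: P[0] ⊕ C = 8; E(K, 8) = 9.
C[1]: P[1] ⊕ 9 = 3; E(K, 3) = 2.
C[2]: P[2] ⊕ 2 = C; E(K, C) = D.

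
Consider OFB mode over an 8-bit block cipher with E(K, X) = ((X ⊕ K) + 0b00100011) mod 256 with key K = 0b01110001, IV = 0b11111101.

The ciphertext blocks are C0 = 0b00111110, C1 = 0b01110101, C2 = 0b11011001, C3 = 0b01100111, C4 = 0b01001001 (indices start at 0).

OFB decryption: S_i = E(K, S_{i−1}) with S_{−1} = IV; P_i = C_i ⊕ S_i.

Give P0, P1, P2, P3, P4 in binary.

P0: S = E(K, 0b11111101) = 0b10101111; 0b00111110 ⊕ 0b10101111 = 0b10010001.
P1: S = E(K, 0b10101111) = 0b00000001; 0b01110101 ⊕ 0b00000001 = 0b01110100.
P2: S = E(K, 0b00000001) = 0b10010011; 0b11011001 ⊕ 0b10010011 = 0b01001010.
P3: S = E(K, 0b10010011) = 0b00000101; 0b01100111 ⊕ 0b00000101 = 0b01100010.
P4: S = E(K, 0b00000101) = 0b10010111; 0b01001001 ⊕ 0b10010111 = 0b11011110.

P0 = 0b10010001, P1 = 0b01110100, P2 = 0b01001010, P3 = 0b01100010, P4 = 0b11011110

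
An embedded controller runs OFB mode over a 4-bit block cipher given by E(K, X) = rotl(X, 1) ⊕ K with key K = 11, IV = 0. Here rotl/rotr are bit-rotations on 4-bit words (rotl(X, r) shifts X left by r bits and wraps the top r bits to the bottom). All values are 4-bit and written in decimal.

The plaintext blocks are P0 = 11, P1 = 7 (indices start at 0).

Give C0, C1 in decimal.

OFB encryption: S_i = E(K, S_{i−1}) with S_{−1} = IV; C_i = P_i ⊕ S_i.
C0: S = E(K, 0) = 11; 11 ⊕ 11 = 0.
C1: S = E(K, 11) = 12; 7 ⊕ 12 = 11.

C0 = 0, C1 = 11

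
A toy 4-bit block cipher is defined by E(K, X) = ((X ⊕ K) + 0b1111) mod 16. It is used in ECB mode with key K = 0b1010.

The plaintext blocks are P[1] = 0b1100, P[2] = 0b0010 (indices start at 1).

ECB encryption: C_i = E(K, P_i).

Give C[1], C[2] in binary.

C[1]: E(K, 0b1100) = 0b0101.
C[2]: E(K, 0b0010) = 0b0111.

C[1] = 0b0101, C[2] = 0b0111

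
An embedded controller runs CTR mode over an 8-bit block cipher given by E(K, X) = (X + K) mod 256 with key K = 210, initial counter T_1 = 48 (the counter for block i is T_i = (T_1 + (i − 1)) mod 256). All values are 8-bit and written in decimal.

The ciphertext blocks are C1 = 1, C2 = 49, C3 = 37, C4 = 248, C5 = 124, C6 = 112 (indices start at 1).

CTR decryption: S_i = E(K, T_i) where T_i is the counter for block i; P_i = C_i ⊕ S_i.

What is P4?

P4: T = 51, S = E(K, T) = 5; 248 ⊕ 5 = 253.

P4 = 253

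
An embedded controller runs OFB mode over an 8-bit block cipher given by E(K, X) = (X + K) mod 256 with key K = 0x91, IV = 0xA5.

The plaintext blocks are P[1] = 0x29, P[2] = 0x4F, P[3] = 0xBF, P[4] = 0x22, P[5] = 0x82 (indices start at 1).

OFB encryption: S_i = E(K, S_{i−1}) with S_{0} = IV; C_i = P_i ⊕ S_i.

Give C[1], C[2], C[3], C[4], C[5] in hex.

C[1] = 0x1F, C[2] = 0x88, C[3] = 0xE7, C[4] = 0xCB, C[5] = 0xF8

C[1]: S = E(K, 0xA5) = 0x36; 0x29 ⊕ 0x36 = 0x1F.
C[2]: S = E(K, 0x36) = 0xC7; 0x4F ⊕ 0xC7 = 0x88.
C[3]: S = E(K, 0xC7) = 0x58; 0xBF ⊕ 0x58 = 0xE7.
C[4]: S = E(K, 0x58) = 0xE9; 0x22 ⊕ 0xE9 = 0xCB.
C[5]: S = E(K, 0xE9) = 0x7A; 0x82 ⊕ 0x7A = 0xF8.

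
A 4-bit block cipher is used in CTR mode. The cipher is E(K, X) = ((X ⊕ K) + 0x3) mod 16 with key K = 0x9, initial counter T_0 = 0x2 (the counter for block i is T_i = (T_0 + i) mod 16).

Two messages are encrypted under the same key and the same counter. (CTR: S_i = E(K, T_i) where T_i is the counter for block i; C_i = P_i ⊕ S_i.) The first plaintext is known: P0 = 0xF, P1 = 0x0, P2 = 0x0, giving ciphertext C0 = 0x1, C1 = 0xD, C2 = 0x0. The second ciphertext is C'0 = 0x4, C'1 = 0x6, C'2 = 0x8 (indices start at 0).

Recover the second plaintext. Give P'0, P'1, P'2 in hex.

In CTR with a reused counter, both messages share the same keystream S_i, so C_i ⊕ C'_i = P_i ⊕ P'_i and thus P'_i = P_i ⊕ C_i ⊕ C'_i.
P'0: 0xF ⊕ 0x1 ⊕ 0x4 = 0xA.
P'1: 0x0 ⊕ 0xD ⊕ 0x6 = 0xB.
P'2: 0x0 ⊕ 0x0 ⊕ 0x8 = 0x8.

P'0 = 0xA, P'1 = 0xB, P'2 = 0x8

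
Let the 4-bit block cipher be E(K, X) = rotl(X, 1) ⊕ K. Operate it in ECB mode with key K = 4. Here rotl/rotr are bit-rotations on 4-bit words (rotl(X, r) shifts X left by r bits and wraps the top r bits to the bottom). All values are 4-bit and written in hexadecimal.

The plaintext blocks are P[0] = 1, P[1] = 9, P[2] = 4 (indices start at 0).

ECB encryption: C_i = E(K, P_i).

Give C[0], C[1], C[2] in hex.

C[0] = 6, C[1] = 7, C[2] = C

C[0]: E(K, 1) = 6.
C[1]: E(K, 9) = 7.
C[2]: E(K, 4) = C.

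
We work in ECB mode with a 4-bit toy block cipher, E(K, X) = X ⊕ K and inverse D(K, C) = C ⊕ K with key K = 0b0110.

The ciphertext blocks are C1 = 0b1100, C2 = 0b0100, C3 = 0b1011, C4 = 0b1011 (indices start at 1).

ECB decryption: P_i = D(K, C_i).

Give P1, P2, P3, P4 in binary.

P1: D(K, 0b1100) = 0b1010.
P2: D(K, 0b0100) = 0b0010.
P3: D(K, 0b1011) = 0b1101.
P4: D(K, 0b1011) = 0b1101.

P1 = 0b1010, P2 = 0b0010, P3 = 0b1101, P4 = 0b1101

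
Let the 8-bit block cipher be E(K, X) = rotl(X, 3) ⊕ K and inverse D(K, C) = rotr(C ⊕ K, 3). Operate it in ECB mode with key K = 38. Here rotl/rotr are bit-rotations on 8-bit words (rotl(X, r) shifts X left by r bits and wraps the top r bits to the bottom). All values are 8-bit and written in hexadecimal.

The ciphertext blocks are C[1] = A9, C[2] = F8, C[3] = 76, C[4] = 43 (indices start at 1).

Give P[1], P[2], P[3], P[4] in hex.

ECB decryption: P_i = D(K, C_i).
P[1]: D(K, A9) = 32.
P[2]: D(K, F8) = 18.
P[3]: D(K, 76) = C9.
P[4]: D(K, 43) = 6F.

P[1] = 32, P[2] = 18, P[3] = C9, P[4] = 6F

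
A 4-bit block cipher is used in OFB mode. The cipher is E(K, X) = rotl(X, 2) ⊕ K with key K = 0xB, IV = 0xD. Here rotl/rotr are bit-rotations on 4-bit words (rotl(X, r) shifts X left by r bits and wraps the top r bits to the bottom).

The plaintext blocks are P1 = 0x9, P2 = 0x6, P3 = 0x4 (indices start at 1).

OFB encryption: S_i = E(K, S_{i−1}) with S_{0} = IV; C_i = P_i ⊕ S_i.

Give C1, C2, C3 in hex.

C1 = 0x5, C2 = 0xE, C3 = 0xD

C1: S = E(K, 0xD) = 0xC; 0x9 ⊕ 0xC = 0x5.
C2: S = E(K, 0xC) = 0x8; 0x6 ⊕ 0x8 = 0xE.
C3: S = E(K, 0x8) = 0x9; 0x4 ⊕ 0x9 = 0xD.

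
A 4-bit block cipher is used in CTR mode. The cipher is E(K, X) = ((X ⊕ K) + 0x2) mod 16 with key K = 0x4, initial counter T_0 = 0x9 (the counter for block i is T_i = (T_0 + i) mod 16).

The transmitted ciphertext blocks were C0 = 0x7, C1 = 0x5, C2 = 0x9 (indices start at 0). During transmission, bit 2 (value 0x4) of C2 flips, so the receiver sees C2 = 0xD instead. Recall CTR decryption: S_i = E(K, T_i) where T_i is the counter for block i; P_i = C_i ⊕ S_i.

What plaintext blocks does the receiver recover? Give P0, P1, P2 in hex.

P0 = 0x8, P1 = 0x5, P2 = 0xC

Only C2 changed, to 0xD. In CTR, a change in C_i flips the same bit in P_i only; the keystream is unaffected. Decrypting the received ciphertext:
P0: T = 0x9, S = E(K, T) = 0xF; 0x7 ⊕ 0xF = 0x8.
P1: T = 0xA, S = E(K, T) = 0x0; 0x5 ⊕ 0x0 = 0x5.
P2: T = 0xB, S = E(K, T) = 0x1; 0xD ⊕ 0x1 = 0xC.
Blocks that differ from the original plaintext: P2.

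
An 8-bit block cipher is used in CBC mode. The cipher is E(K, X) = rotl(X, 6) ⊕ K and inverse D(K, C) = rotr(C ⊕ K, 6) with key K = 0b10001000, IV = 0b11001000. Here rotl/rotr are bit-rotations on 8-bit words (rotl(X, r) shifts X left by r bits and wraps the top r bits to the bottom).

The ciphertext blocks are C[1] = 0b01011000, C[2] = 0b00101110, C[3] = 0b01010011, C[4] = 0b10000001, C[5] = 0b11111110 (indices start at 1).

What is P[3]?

P[3] = 0b01000001

CBC decryption: P_i = D(K, C_i) ⊕ C_{i−1}, with C_{0} = IV.
P[3]: D(K, 0b01010011) = 0b01101111; 0b01101111 ⊕ 0b00101110 = 0b01000001.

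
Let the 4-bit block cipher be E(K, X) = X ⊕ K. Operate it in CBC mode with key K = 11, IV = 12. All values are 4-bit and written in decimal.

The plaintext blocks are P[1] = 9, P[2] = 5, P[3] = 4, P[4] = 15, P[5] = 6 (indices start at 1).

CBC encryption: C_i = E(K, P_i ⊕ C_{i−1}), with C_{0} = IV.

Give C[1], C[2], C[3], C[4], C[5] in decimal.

C[1] = 14, C[2] = 0, C[3] = 15, C[4] = 11, C[5] = 6

C[1]: P[1] ⊕ 12 = 5; E(K, 5) = 14.
C[2]: P[2] ⊕ 14 = 11; E(K, 11) = 0.
C[3]: P[3] ⊕ 0 = 4; E(K, 4) = 15.
C[4]: P[4] ⊕ 15 = 0; E(K, 0) = 11.
C[5]: P[5] ⊕ 11 = 13; E(K, 13) = 6.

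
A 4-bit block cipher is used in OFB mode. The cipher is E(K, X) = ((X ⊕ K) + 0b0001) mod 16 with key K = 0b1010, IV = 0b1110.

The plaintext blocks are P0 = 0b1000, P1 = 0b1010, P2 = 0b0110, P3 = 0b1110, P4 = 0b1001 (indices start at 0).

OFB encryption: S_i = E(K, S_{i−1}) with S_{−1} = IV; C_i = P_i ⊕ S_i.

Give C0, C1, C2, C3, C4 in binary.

C0: S = E(K, 0b1110) = 0b0101; 0b1000 ⊕ 0b0101 = 0b1101.
C1: S = E(K, 0b0101) = 0b0000; 0b1010 ⊕ 0b0000 = 0b1010.
C2: S = E(K, 0b0000) = 0b1011; 0b0110 ⊕ 0b1011 = 0b1101.
C3: S = E(K, 0b1011) = 0b0010; 0b1110 ⊕ 0b0010 = 0b1100.
C4: S = E(K, 0b0010) = 0b1001; 0b1001 ⊕ 0b1001 = 0b0000.

C0 = 0b1101, C1 = 0b1010, C2 = 0b1101, C3 = 0b1100, C4 = 0b0000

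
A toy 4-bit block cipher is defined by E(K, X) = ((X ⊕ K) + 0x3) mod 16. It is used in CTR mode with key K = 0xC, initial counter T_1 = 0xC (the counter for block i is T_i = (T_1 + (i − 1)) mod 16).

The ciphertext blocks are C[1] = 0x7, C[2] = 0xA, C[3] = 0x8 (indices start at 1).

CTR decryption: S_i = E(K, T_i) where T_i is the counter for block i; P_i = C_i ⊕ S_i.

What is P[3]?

P[3]: T = 0xE, S = E(K, T) = 0x5; 0x8 ⊕ 0x5 = 0xD.

P[3] = 0xD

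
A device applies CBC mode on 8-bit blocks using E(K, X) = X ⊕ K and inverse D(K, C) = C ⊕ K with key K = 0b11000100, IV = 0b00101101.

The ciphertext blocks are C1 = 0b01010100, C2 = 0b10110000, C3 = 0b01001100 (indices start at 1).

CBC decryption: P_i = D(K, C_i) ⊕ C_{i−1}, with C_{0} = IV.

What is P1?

P1 = 0b10111101

P1: D(K, 0b01010100) = 0b10010000; 0b10010000 ⊕ 0b00101101 = 0b10111101.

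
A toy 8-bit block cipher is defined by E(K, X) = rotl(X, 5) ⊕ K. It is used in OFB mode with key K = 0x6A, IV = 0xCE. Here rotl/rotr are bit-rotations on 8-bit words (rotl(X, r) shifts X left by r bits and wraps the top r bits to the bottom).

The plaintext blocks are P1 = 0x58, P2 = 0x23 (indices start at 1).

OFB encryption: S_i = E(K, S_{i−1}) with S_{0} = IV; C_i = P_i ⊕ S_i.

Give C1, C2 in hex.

C1: S = E(K, 0xCE) = 0xB3; 0x58 ⊕ 0xB3 = 0xEB.
C2: S = E(K, 0xB3) = 0x1C; 0x23 ⊕ 0x1C = 0x3F.

C1 = 0xEB, C2 = 0x3F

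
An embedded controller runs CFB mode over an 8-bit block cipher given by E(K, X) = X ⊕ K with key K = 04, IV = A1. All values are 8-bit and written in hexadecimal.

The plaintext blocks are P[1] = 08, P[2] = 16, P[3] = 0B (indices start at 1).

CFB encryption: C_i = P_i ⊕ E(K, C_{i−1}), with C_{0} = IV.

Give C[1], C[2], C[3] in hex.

C[1] = AD, C[2] = BF, C[3] = B0

C[1]: E(K, A1) = A5; 08 ⊕ A5 = AD.
C[2]: E(K, AD) = A9; 16 ⊕ A9 = BF.
C[3]: E(K, BF) = BB; 0B ⊕ BB = B0.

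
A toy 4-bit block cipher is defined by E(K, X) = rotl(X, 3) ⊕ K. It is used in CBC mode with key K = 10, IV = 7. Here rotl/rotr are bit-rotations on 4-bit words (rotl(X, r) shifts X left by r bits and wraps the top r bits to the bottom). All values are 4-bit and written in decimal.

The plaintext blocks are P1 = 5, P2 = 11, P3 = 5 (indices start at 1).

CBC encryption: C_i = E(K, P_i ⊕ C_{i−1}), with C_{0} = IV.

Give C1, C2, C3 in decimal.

C1 = 11, C2 = 10, C3 = 5

C1: P1 ⊕ 7 = 2; E(K, 2) = 11.
C2: P2 ⊕ 11 = 0; E(K, 0) = 10.
C3: P3 ⊕ 10 = 15; E(K, 15) = 5.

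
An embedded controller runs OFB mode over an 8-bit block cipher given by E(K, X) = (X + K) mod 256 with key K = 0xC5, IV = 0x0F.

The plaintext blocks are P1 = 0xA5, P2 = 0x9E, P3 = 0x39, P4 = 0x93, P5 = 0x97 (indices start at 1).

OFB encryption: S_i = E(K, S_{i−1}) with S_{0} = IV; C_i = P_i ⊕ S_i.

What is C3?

C3 = 0x67

C1: S = E(K, 0x0F) = 0xD4; 0xA5 ⊕ 0xD4 = 0x71.
C2: S = E(K, 0xD4) = 0x99; 0x9E ⊕ 0x99 = 0x07.
C3: S = E(K, 0x99) = 0x5E; 0x39 ⊕ 0x5E = 0x67.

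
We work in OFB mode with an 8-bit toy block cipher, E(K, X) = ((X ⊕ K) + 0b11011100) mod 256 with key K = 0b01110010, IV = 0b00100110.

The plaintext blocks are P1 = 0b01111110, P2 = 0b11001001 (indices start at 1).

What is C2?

C2 = 0b11010111

OFB encryption: S_i = E(K, S_{i−1}) with S_{0} = IV; C_i = P_i ⊕ S_i.
C1: S = E(K, 0b00100110) = 0b00110000; 0b01111110 ⊕ 0b00110000 = 0b01001110.
C2: S = E(K, 0b00110000) = 0b00011110; 0b11001001 ⊕ 0b00011110 = 0b11010111.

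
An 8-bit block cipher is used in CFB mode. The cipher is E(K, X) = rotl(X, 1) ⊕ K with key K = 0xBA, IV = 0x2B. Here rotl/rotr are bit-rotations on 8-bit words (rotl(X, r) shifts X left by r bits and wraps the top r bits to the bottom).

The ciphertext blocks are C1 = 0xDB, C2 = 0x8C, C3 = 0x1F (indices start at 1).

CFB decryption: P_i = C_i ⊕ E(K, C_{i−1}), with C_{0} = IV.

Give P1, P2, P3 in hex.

P1: E(K, 0x2B) = 0xEC; 0xDB ⊕ 0xEC = 0x37.
P2: E(K, 0xDB) = 0x0D; 0x8C ⊕ 0x0D = 0x81.
P3: E(K, 0x8C) = 0xA3; 0x1F ⊕ 0xA3 = 0xBC.

P1 = 0x37, P2 = 0x81, P3 = 0xBC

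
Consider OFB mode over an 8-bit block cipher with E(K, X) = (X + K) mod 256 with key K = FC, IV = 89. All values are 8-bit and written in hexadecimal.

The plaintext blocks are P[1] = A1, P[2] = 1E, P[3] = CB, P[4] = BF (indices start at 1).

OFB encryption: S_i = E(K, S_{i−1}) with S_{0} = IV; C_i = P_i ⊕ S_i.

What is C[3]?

C[3] = B6

C[1]: S = E(K, 89) = 85; A1 ⊕ 85 = 24.
C[2]: S = E(K, 85) = 81; 1E ⊕ 81 = 9F.
C[3]: S = E(K, 81) = 7D; CB ⊕ 7D = B6.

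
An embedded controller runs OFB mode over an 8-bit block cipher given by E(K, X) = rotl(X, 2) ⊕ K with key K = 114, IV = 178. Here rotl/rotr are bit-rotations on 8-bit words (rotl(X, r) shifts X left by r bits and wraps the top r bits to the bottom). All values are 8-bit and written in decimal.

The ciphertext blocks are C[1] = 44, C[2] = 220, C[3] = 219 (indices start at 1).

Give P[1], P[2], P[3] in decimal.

P[1] = 148, P[2] = 76, P[3] = 235

OFB decryption: S_i = E(K, S_{i−1}) with S_{0} = IV; P_i = C_i ⊕ S_i.
P[1]: S = E(K, 178) = 184; 44 ⊕ 184 = 148.
P[2]: S = E(K, 184) = 144; 220 ⊕ 144 = 76.
P[3]: S = E(K, 144) = 48; 219 ⊕ 48 = 235.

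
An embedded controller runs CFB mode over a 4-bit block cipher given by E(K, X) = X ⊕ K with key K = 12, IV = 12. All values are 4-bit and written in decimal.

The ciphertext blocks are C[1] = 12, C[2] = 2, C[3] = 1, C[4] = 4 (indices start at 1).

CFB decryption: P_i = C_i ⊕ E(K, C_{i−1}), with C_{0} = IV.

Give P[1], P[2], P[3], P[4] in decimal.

P[1] = 12, P[2] = 2, P[3] = 15, P[4] = 9

P[1]: E(K, 12) = 0; 12 ⊕ 0 = 12.
P[2]: E(K, 12) = 0; 2 ⊕ 0 = 2.
P[3]: E(K, 2) = 14; 1 ⊕ 14 = 15.
P[4]: E(K, 1) = 13; 4 ⊕ 13 = 9.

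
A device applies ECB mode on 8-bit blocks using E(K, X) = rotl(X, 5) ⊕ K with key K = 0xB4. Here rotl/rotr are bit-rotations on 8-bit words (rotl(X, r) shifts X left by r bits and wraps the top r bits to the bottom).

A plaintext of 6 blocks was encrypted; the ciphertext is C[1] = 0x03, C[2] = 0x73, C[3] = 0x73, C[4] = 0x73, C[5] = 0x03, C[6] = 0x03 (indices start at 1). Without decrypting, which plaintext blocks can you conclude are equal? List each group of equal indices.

ECB encrypts each block independently with the same key, so equal ciphertext blocks imply equal plaintext blocks.
C[1] = C[5] = C[6] = 0x03, so P[1] = P[5] = P[6].
C[2] = C[3] = C[4] = 0x73, so P[2] = P[3] = P[4].

P[1] = P[5] = P[6]; P[2] = P[3] = P[4]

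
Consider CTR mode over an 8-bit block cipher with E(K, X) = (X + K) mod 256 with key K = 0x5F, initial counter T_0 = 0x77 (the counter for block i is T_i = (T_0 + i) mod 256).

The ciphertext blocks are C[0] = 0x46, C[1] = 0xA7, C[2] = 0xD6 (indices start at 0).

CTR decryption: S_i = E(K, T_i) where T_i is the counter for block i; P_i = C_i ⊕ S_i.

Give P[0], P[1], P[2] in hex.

P[0]: T = 0x77, S = E(K, T) = 0xD6; 0x46 ⊕ 0xD6 = 0x90.
P[1]: T = 0x78, S = E(K, T) = 0xD7; 0xA7 ⊕ 0xD7 = 0x70.
P[2]: T = 0x79, S = E(K, T) = 0xD8; 0xD6 ⊕ 0xD8 = 0x0E.

P[0] = 0x90, P[1] = 0x70, P[2] = 0x0E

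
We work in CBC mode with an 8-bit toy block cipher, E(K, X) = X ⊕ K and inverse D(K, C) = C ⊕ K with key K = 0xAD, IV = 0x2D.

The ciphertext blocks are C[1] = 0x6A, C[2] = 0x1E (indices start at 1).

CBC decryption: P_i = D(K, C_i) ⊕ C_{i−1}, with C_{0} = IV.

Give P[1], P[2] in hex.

P[1]: D(K, 0x6A) = 0xC7; 0xC7 ⊕ 0x2D = 0xEA.
P[2]: D(K, 0x1E) = 0xB3; 0xB3 ⊕ 0x6A = 0xD9.

P[1] = 0xEA, P[2] = 0xD9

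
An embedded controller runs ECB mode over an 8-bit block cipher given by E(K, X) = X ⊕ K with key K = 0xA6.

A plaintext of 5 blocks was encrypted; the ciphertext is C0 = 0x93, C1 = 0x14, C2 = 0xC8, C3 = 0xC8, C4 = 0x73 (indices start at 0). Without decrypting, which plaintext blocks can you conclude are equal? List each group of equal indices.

P2 = P3

ECB encrypts each block independently with the same key, so equal ciphertext blocks imply equal plaintext blocks.
C2 = C3 = 0xC8, so P2 = P3.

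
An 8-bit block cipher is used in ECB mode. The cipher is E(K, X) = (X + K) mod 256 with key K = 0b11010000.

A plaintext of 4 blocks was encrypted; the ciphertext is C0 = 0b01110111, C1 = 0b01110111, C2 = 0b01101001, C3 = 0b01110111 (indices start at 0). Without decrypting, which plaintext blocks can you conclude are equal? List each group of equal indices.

P0 = P1 = P3

ECB encrypts each block independently with the same key, so equal ciphertext blocks imply equal plaintext blocks.
C0 = C1 = C3 = 0b01110111, so P0 = P1 = P3.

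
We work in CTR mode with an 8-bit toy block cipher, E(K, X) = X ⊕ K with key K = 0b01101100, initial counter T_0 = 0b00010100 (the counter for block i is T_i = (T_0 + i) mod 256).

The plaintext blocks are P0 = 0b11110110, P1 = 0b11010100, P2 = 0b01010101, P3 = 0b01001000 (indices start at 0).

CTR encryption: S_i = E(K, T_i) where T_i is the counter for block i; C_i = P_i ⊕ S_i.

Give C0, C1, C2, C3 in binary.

C0 = 0b10001110, C1 = 0b10101101, C2 = 0b00101111, C3 = 0b00110011

C0: T = 0b00010100, S = E(K, T) = 0b01111000; 0b11110110 ⊕ 0b01111000 = 0b10001110.
C1: T = 0b00010101, S = E(K, T) = 0b01111001; 0b11010100 ⊕ 0b01111001 = 0b10101101.
C2: T = 0b00010110, S = E(K, T) = 0b01111010; 0b01010101 ⊕ 0b01111010 = 0b00101111.
C3: T = 0b00010111, S = E(K, T) = 0b01111011; 0b01001000 ⊕ 0b01111011 = 0b00110011.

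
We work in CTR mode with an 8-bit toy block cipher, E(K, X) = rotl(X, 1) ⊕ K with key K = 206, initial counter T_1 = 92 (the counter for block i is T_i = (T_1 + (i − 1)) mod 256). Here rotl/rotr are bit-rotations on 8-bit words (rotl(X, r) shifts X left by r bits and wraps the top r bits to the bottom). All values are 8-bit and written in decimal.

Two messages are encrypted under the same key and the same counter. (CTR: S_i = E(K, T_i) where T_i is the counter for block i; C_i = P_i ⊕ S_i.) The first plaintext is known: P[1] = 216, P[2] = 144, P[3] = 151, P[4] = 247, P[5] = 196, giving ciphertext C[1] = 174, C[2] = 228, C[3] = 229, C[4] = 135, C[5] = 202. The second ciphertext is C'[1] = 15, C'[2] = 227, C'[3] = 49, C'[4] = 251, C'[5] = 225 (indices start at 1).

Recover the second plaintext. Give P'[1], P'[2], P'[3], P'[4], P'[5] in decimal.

In CTR with a reused counter, both messages share the same keystream S_i, so C_i ⊕ C'_i = P_i ⊕ P'_i and thus P'_i = P_i ⊕ C_i ⊕ C'_i.
P'[1]: 216 ⊕ 174 ⊕ 15 = 121.
P'[2]: 144 ⊕ 228 ⊕ 227 = 151.
P'[3]: 151 ⊕ 229 ⊕ 49 = 67.
P'[4]: 247 ⊕ 135 ⊕ 251 = 139.
P'[5]: 196 ⊕ 202 ⊕ 225 = 239.

P'[1] = 121, P'[2] = 151, P'[3] = 67, P'[4] = 139, P'[5] = 239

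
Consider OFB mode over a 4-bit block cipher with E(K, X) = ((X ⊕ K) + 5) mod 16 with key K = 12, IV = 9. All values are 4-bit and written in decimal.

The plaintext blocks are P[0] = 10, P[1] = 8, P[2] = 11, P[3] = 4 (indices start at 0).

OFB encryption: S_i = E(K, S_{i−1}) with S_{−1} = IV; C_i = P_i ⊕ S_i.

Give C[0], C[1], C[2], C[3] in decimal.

C[0] = 0, C[1] = 3, C[2] = 7, C[3] = 1

C[0]: S = E(K, 9) = 10; 10 ⊕ 10 = 0.
C[1]: S = E(K, 10) = 11; 8 ⊕ 11 = 3.
C[2]: S = E(K, 11) = 12; 11 ⊕ 12 = 7.
C[3]: S = E(K, 12) = 5; 4 ⊕ 5 = 1.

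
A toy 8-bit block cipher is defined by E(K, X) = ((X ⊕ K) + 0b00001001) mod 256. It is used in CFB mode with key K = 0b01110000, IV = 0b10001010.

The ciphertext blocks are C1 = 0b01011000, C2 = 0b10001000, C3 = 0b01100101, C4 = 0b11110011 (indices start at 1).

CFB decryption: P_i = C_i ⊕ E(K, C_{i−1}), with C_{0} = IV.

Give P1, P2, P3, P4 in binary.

P1 = 0b01011011, P2 = 0b10111001, P3 = 0b01100100, P4 = 0b11101101

P1: E(K, 0b10001010) = 0b00000011; 0b01011000 ⊕ 0b00000011 = 0b01011011.
P2: E(K, 0b01011000) = 0b00110001; 0b10001000 ⊕ 0b00110001 = 0b10111001.
P3: E(K, 0b10001000) = 0b00000001; 0b01100101 ⊕ 0b00000001 = 0b01100100.
P4: E(K, 0b01100101) = 0b00011110; 0b11110011 ⊕ 0b00011110 = 0b11101101.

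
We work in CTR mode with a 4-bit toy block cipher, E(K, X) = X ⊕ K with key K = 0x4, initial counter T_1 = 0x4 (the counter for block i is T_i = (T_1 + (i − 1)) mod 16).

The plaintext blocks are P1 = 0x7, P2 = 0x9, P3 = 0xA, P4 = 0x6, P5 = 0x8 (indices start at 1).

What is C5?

CTR encryption: S_i = E(K, T_i) where T_i is the counter for block i; C_i = P_i ⊕ S_i.
C1: T = 0x4, S = E(K, T) = 0x0; 0x7 ⊕ 0x0 = 0x7.
C2: T = 0x5, S = E(K, T) = 0x1; 0x9 ⊕ 0x1 = 0x8.
C3: T = 0x6, S = E(K, T) = 0x2; 0xA ⊕ 0x2 = 0x8.
C4: T = 0x7, S = E(K, T) = 0x3; 0x6 ⊕ 0x3 = 0x5.
C5: T = 0x8, S = E(K, T) = 0xC; 0x8 ⊕ 0xC = 0x4.

C5 = 0x4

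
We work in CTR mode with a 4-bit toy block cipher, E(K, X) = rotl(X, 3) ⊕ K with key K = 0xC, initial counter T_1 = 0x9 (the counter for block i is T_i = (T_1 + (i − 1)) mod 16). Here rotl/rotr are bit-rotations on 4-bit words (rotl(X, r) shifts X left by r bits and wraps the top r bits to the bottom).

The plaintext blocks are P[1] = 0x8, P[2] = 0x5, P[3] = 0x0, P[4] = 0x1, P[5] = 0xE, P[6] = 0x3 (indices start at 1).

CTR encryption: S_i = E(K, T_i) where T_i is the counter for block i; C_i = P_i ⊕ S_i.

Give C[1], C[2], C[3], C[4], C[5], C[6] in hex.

C[1] = 0x8, C[2] = 0xC, C[3] = 0x1, C[4] = 0xB, C[5] = 0xC, C[6] = 0x8

C[1]: T = 0x9, S = E(K, T) = 0x0; 0x8 ⊕ 0x0 = 0x8.
C[2]: T = 0xA, S = E(K, T) = 0x9; 0x5 ⊕ 0x9 = 0xC.
C[3]: T = 0xB, S = E(K, T) = 0x1; 0x0 ⊕ 0x1 = 0x1.
C[4]: T = 0xC, S = E(K, T) = 0xA; 0x1 ⊕ 0xA = 0xB.
C[5]: T = 0xD, S = E(K, T) = 0x2; 0xE ⊕ 0x2 = 0xC.
C[6]: T = 0xE, S = E(K, T) = 0xB; 0x3 ⊕ 0xB = 0x8.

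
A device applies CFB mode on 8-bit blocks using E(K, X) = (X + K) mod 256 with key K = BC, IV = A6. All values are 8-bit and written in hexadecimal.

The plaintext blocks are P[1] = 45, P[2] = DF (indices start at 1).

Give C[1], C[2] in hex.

C[1] = 27, C[2] = 3C

CFB encryption: C_i = P_i ⊕ E(K, C_{i−1}), with C_{0} = IV.
C[1]: E(K, A6) = 62; 45 ⊕ 62 = 27.
C[2]: E(K, 27) = E3; DF ⊕ E3 = 3C.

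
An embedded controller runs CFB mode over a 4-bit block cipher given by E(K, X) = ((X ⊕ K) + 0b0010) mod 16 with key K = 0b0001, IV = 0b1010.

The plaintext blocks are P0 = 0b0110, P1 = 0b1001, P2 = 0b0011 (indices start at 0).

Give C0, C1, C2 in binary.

C0 = 0b1011, C1 = 0b0101, C2 = 0b0101

CFB encryption: C_i = P_i ⊕ E(K, C_{i−1}), with C_{−1} = IV.
C0: E(K, 0b1010) = 0b1101; 0b0110 ⊕ 0b1101 = 0b1011.
C1: E(K, 0b1011) = 0b1100; 0b1001 ⊕ 0b1100 = 0b0101.
C2: E(K, 0b0101) = 0b0110; 0b0011 ⊕ 0b0110 = 0b0101.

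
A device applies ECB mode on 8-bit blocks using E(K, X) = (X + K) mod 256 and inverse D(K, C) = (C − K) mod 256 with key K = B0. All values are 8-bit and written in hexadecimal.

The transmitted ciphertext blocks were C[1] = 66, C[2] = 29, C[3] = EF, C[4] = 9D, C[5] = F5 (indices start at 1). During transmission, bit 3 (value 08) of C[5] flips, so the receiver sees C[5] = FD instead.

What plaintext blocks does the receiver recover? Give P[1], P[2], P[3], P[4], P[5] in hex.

P[1] = B6, P[2] = 79, P[3] = 3F, P[4] = ED, P[5] = 4D

ECB decryption: P_i = D(K, C_i).
Only C[5] changed, to FD. In ECB, a change in C_i affects only P_i. Decrypting the received ciphertext:
P[1]: D(K, 66) = B6.
P[2]: D(K, 29) = 79.
P[3]: D(K, EF) = 3F.
P[4]: D(K, 9D) = ED.
P[5]: D(K, FD) = 4D.
Blocks that differ from the original plaintext: P[5].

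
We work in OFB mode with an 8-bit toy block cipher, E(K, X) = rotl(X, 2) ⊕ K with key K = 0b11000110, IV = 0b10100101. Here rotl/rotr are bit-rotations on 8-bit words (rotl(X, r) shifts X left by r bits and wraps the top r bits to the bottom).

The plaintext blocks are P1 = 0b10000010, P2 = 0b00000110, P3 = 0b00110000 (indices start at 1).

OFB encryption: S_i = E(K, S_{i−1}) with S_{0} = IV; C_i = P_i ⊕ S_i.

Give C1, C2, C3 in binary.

C1 = 0b11010010, C2 = 0b10000001, C3 = 0b11101000

C1: S = E(K, 0b10100101) = 0b01010000; 0b10000010 ⊕ 0b01010000 = 0b11010010.
C2: S = E(K, 0b01010000) = 0b10000111; 0b00000110 ⊕ 0b10000111 = 0b10000001.
C3: S = E(K, 0b10000111) = 0b11011000; 0b00110000 ⊕ 0b11011000 = 0b11101000.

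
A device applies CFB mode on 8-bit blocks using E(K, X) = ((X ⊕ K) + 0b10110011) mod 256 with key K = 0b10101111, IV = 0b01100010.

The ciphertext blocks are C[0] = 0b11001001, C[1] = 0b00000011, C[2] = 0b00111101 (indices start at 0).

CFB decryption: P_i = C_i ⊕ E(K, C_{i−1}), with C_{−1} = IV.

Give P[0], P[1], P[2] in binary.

P[0]: E(K, 0b01100010) = 0b10000000; 0b11001001 ⊕ 0b10000000 = 0b01001001.
P[1]: E(K, 0b11001001) = 0b00011001; 0b00000011 ⊕ 0b00011001 = 0b00011010.
P[2]: E(K, 0b00000011) = 0b01011111; 0b00111101 ⊕ 0b01011111 = 0b01100010.

P[0] = 0b01001001, P[1] = 0b00011010, P[2] = 0b01100010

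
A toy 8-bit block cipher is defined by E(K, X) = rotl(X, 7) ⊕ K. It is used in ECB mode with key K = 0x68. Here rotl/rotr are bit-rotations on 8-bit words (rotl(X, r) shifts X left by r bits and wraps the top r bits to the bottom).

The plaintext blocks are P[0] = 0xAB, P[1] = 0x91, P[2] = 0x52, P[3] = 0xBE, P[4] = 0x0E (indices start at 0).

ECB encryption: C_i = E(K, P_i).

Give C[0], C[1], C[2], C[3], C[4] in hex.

C[0] = 0xBD, C[1] = 0xA0, C[2] = 0x41, C[3] = 0x37, C[4] = 0x6F

C[0]: E(K, 0xAB) = 0xBD.
C[1]: E(K, 0x91) = 0xA0.
C[2]: E(K, 0x52) = 0x41.
C[3]: E(K, 0xBE) = 0x37.
C[4]: E(K, 0x0E) = 0x6F.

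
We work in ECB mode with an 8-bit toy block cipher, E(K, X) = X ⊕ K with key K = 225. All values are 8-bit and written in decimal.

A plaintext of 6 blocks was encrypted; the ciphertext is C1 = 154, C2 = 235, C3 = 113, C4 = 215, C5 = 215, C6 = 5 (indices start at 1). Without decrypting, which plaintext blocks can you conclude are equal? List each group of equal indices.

P4 = P5

ECB encrypts each block independently with the same key, so equal ciphertext blocks imply equal plaintext blocks.
C4 = C5 = 215, so P4 = P5.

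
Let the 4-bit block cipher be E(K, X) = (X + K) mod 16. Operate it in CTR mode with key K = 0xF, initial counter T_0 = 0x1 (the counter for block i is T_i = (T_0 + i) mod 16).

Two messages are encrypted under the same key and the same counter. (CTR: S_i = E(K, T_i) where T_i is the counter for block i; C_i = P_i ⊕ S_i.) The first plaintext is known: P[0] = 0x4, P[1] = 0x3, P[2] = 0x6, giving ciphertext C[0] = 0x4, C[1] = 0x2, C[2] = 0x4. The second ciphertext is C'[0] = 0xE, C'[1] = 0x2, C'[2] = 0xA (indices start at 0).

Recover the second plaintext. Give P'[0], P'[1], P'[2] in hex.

P'[0] = 0xE, P'[1] = 0x3, P'[2] = 0x8

In CTR with a reused counter, both messages share the same keystream S_i, so C_i ⊕ C'_i = P_i ⊕ P'_i and thus P'_i = P_i ⊕ C_i ⊕ C'_i.
P'[0]: 0x4 ⊕ 0x4 ⊕ 0xE = 0xE.
P'[1]: 0x3 ⊕ 0x2 ⊕ 0x2 = 0x3.
P'[2]: 0x6 ⊕ 0x4 ⊕ 0xA = 0x8.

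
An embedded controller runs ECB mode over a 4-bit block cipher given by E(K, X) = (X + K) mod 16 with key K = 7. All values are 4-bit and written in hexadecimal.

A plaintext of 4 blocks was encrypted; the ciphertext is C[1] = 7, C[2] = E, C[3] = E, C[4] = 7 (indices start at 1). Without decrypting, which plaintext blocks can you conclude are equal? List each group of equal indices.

ECB encrypts each block independently with the same key, so equal ciphertext blocks imply equal plaintext blocks.
C[1] = C[4] = 7, so P[1] = P[4].
C[2] = C[3] = E, so P[2] = P[3].

P[1] = P[4]; P[2] = P[3]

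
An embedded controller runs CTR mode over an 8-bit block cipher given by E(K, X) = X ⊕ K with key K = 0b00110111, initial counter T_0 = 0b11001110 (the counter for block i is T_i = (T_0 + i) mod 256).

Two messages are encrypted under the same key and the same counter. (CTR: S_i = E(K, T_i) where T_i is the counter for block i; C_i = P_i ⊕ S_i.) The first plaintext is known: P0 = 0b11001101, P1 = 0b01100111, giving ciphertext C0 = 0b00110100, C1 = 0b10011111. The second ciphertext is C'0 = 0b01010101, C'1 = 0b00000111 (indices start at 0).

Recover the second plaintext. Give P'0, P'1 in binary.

In CTR with a reused counter, both messages share the same keystream S_i, so C_i ⊕ C'_i = P_i ⊕ P'_i and thus P'_i = P_i ⊕ C_i ⊕ C'_i.
P'0: 0b11001101 ⊕ 0b00110100 ⊕ 0b01010101 = 0b10101100.
P'1: 0b01100111 ⊕ 0b10011111 ⊕ 0b00000111 = 0b11111111.

P'0 = 0b10101100, P'1 = 0b11111111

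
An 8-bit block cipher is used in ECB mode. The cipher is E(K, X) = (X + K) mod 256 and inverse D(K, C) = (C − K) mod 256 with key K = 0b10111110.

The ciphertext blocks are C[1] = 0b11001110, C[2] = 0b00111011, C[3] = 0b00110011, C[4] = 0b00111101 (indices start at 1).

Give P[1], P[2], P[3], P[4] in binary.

ECB decryption: P_i = D(K, C_i).
P[1]: D(K, 0b11001110) = 0b00010000.
P[2]: D(K, 0b00111011) = 0b01111101.
P[3]: D(K, 0b00110011) = 0b01110101.
P[4]: D(K, 0b00111101) = 0b01111111.

P[1] = 0b00010000, P[2] = 0b01111101, P[3] = 0b01110101, P[4] = 0b01111111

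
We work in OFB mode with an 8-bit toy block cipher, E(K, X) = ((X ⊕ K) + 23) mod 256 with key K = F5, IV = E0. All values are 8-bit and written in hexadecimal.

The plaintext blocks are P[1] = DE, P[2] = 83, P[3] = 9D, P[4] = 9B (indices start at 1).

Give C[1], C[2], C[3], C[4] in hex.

OFB encryption: S_i = E(K, S_{i−1}) with S_{0} = IV; C_i = P_i ⊕ S_i.
C[1]: S = E(K, E0) = 38; DE ⊕ 38 = E6.
C[2]: S = E(K, 38) = F0; 83 ⊕ F0 = 73.
C[3]: S = E(K, F0) = 28; 9D ⊕ 28 = B5.
C[4]: S = E(K, 28) = 00; 9B ⊕ 00 = 9B.

C[1] = E6, C[2] = 73, C[3] = B5, C[4] = 9B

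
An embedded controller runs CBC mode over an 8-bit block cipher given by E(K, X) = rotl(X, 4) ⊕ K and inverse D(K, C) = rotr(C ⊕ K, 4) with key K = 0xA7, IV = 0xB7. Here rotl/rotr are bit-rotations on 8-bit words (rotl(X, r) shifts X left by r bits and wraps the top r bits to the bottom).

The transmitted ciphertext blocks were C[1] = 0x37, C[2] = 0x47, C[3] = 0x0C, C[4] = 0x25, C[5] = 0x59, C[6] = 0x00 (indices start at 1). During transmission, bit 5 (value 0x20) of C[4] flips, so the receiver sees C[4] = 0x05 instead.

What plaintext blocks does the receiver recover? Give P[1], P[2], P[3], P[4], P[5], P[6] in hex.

CBC decryption: P_i = D(K, C_i) ⊕ C_{i−1}, with C_{0} = IV.
Only C[4] changed, to 0x05. In CBC, a change in C_i garbles P_i and flips the same bit in P_{i+1}. Decrypting the received ciphertext:
P[1]: D(K, 0x37) = 0x09; 0x09 ⊕ 0xB7 = 0xBE.
P[2]: D(K, 0x47) = 0x0E; 0x0E ⊕ 0x37 = 0x39.
P[3]: D(K, 0x0C) = 0xBA; 0xBA ⊕ 0x47 = 0xFD.
P[4]: D(K, 0x05) = 0x2A; 0x2A ⊕ 0x0C = 0x26.
P[5]: D(K, 0x59) = 0xEF; 0xEF ⊕ 0x05 = 0xEA.
P[6]: D(K, 0x00) = 0x7A; 0x7A ⊕ 0x59 = 0x23.
Blocks that differ from the original plaintext: P[4], P[5].

P[1] = 0xBE, P[2] = 0x39, P[3] = 0xFD, P[4] = 0x26, P[5] = 0xEA, P[6] = 0x23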